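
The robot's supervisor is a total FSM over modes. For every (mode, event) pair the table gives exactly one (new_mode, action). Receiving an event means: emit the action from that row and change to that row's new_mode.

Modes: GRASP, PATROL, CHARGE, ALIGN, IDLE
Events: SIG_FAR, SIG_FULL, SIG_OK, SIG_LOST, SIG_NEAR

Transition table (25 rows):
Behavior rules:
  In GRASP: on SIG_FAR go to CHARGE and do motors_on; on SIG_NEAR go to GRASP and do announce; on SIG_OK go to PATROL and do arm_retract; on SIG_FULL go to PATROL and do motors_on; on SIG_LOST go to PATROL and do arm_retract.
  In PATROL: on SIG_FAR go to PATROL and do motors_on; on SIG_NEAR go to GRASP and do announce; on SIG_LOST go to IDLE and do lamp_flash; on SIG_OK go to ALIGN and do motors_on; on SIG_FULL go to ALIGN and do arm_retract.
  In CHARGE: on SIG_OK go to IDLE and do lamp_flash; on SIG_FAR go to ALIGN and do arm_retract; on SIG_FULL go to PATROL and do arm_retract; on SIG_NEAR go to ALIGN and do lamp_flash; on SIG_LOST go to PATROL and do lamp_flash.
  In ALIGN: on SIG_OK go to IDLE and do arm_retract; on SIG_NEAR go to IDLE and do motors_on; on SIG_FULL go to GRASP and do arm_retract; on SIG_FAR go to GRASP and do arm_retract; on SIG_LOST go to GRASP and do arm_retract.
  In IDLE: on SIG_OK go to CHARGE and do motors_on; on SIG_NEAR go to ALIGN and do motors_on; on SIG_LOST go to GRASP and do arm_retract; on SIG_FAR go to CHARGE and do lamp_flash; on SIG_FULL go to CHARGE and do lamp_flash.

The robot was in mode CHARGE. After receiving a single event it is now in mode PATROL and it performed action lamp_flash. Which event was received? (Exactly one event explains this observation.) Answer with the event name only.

try SIG_FAR: (CHARGE, SIG_FAR) → (ALIGN, arm_retract)
try SIG_FULL: (CHARGE, SIG_FULL) → (PATROL, arm_retract)
try SIG_OK: (CHARGE, SIG_OK) → (IDLE, lamp_flash)
try SIG_LOST: (CHARGE, SIG_LOST) → (PATROL, lamp_flash)  ← matches
try SIG_NEAR: (CHARGE, SIG_NEAR) → (ALIGN, lamp_flash)

SIG_LOST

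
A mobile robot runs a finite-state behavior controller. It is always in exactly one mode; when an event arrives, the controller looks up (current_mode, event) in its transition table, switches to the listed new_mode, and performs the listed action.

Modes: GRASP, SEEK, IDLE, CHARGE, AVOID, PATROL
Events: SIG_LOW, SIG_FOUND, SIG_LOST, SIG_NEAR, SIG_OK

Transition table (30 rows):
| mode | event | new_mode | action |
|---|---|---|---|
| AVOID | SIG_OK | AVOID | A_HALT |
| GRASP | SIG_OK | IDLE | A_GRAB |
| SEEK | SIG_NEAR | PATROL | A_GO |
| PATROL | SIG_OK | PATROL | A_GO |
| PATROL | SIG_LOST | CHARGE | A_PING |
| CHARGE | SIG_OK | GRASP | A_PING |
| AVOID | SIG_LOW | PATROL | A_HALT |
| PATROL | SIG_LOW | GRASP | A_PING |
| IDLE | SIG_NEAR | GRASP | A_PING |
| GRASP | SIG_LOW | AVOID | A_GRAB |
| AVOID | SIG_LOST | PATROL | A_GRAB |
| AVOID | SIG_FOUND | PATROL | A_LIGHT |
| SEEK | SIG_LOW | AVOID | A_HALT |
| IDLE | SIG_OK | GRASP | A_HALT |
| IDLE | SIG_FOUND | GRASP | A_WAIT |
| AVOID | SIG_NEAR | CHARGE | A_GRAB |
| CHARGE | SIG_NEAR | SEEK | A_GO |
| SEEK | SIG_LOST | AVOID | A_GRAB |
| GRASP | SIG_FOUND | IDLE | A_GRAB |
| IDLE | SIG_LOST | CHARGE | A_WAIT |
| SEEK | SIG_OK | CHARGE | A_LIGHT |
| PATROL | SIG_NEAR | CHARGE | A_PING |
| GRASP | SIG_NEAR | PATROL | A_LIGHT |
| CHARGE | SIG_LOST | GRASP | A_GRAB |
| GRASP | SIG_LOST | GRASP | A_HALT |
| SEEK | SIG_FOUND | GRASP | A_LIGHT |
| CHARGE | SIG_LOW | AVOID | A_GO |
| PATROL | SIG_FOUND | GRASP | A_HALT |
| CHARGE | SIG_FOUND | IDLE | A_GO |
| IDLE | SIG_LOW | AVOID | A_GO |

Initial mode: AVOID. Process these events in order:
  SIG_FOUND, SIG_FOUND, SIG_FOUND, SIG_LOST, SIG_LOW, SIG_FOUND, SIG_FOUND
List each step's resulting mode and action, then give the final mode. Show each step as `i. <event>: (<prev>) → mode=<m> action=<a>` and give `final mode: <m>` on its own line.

final mode: GRASP

1. SIG_FOUND: (AVOID) → mode=PATROL action=A_LIGHT
2. SIG_FOUND: (PATROL) → mode=GRASP action=A_HALT
3. SIG_FOUND: (GRASP) → mode=IDLE action=A_GRAB
4. SIG_LOST: (IDLE) → mode=CHARGE action=A_WAIT
5. SIG_LOW: (CHARGE) → mode=AVOID action=A_GO
6. SIG_FOUND: (AVOID) → mode=PATROL action=A_LIGHT
7. SIG_FOUND: (PATROL) → mode=GRASP action=A_HALT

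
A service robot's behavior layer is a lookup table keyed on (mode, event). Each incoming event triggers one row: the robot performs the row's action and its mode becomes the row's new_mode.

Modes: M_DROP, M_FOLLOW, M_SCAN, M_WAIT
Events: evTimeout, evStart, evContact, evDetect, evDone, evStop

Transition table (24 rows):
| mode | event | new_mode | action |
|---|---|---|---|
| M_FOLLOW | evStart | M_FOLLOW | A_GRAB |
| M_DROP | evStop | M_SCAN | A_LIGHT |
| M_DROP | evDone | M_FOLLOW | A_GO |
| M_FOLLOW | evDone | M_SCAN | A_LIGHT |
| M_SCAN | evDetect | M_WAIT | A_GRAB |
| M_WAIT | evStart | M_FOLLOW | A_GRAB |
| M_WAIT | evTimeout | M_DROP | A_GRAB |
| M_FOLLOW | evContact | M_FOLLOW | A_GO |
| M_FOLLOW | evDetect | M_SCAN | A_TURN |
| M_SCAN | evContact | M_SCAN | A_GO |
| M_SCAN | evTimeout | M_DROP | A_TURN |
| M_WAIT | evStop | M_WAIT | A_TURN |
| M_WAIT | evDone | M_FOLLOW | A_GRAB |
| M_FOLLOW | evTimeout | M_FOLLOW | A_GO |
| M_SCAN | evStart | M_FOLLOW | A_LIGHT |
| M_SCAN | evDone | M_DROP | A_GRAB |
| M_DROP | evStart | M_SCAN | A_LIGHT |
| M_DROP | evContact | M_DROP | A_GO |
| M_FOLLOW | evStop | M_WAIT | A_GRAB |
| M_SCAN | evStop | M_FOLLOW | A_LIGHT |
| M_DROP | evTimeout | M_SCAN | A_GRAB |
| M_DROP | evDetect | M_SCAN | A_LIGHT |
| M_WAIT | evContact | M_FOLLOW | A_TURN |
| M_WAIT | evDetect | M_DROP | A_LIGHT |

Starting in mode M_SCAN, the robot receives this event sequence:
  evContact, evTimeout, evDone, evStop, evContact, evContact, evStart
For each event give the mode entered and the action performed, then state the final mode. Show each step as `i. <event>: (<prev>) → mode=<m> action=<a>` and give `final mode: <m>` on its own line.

final mode: M_FOLLOW

1. evContact: (M_SCAN) → mode=M_SCAN action=A_GO
2. evTimeout: (M_SCAN) → mode=M_DROP action=A_TURN
3. evDone: (M_DROP) → mode=M_FOLLOW action=A_GO
4. evStop: (M_FOLLOW) → mode=M_WAIT action=A_GRAB
5. evContact: (M_WAIT) → mode=M_FOLLOW action=A_TURN
6. evContact: (M_FOLLOW) → mode=M_FOLLOW action=A_GO
7. evStart: (M_FOLLOW) → mode=M_FOLLOW action=A_GRAB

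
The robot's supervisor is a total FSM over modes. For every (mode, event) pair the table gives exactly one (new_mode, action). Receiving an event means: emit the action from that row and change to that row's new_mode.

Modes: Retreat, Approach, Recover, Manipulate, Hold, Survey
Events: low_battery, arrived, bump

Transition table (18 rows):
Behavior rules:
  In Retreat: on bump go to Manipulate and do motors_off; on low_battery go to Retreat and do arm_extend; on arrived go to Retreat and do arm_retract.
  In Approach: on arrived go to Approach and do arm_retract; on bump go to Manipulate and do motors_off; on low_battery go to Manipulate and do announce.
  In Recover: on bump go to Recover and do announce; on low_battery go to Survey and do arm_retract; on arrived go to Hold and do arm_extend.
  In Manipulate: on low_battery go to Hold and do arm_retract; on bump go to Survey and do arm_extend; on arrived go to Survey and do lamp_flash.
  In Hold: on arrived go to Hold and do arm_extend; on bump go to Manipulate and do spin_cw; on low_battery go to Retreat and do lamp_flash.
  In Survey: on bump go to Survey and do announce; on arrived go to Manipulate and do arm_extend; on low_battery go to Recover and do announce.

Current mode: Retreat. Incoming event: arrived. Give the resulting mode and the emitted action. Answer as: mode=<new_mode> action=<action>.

current mode = Retreat; filter table to that mode:
  (Retreat, bump) → (Manipulate, motors_off)
  (Retreat, low_battery) → (Retreat, arm_extend)
  (Retreat, arrived) → (Retreat, arm_retract)  ← event matches
event = arrived selects (Retreat, arm_retract)

mode=Retreat action=arm_retract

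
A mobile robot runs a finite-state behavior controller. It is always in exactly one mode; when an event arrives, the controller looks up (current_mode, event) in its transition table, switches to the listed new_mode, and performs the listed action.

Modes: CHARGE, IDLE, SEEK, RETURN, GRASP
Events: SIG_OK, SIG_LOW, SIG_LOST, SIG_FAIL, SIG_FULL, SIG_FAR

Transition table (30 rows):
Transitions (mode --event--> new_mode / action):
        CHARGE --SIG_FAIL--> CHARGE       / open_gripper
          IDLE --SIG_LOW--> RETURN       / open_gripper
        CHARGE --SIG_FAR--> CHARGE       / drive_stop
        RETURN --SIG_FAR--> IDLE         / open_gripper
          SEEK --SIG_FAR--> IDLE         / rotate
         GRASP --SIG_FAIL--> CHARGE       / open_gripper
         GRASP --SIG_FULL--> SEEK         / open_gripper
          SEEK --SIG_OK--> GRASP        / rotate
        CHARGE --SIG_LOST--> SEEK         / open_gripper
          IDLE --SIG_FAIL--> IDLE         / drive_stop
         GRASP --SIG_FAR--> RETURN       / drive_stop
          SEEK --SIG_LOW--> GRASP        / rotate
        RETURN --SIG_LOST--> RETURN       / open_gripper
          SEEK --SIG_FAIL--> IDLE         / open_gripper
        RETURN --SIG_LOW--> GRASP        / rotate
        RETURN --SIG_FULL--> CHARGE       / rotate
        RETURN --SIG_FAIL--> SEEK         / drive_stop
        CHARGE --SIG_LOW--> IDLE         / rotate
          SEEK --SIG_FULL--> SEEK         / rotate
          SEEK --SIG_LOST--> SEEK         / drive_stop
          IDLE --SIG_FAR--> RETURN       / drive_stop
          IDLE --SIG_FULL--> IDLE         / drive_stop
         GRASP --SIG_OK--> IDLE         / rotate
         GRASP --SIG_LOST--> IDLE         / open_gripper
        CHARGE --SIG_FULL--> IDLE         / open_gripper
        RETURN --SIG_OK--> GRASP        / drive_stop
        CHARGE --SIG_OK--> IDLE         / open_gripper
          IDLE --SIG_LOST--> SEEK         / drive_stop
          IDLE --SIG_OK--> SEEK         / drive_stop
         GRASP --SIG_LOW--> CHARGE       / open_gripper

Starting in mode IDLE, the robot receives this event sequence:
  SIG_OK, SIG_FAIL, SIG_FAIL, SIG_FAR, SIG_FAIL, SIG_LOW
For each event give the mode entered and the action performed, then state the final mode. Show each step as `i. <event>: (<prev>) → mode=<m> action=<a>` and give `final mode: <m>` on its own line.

1. SIG_OK: (IDLE) → mode=SEEK action=drive_stop
2. SIG_FAIL: (SEEK) → mode=IDLE action=open_gripper
3. SIG_FAIL: (IDLE) → mode=IDLE action=drive_stop
4. SIG_FAR: (IDLE) → mode=RETURN action=drive_stop
5. SIG_FAIL: (RETURN) → mode=SEEK action=drive_stop
6. SIG_LOW: (SEEK) → mode=GRASP action=rotate

final mode: GRASP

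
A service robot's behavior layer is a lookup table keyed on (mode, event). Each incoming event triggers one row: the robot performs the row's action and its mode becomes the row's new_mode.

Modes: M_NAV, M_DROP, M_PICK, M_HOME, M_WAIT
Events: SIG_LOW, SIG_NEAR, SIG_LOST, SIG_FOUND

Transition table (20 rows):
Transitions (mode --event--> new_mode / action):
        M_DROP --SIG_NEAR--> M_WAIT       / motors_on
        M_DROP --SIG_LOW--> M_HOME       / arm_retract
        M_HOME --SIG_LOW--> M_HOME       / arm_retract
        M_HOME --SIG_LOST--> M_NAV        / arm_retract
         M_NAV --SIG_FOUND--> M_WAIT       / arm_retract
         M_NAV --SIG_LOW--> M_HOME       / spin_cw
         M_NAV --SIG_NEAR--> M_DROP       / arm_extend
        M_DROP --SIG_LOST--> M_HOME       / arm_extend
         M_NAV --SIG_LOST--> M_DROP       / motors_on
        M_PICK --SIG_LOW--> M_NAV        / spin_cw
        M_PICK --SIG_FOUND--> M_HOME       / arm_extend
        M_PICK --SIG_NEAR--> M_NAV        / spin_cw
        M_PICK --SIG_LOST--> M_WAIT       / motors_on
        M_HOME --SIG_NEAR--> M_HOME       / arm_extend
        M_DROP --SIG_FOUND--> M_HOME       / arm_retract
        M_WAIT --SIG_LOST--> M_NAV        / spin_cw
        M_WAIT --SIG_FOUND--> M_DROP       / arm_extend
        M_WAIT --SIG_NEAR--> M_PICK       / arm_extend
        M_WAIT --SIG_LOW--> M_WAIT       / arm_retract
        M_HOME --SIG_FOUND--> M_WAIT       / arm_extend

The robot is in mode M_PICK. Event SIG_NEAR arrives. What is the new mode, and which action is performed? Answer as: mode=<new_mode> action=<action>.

mode=M_NAV action=spin_cw

current mode = M_PICK; filter table to that mode:
  (M_PICK, SIG_LOW) → (M_NAV, spin_cw)
  (M_PICK, SIG_FOUND) → (M_HOME, arm_extend)
  (M_PICK, SIG_NEAR) → (M_NAV, spin_cw)  ← event matches
  (M_PICK, SIG_LOST) → (M_WAIT, motors_on)
event = SIG_NEAR selects (M_NAV, spin_cw)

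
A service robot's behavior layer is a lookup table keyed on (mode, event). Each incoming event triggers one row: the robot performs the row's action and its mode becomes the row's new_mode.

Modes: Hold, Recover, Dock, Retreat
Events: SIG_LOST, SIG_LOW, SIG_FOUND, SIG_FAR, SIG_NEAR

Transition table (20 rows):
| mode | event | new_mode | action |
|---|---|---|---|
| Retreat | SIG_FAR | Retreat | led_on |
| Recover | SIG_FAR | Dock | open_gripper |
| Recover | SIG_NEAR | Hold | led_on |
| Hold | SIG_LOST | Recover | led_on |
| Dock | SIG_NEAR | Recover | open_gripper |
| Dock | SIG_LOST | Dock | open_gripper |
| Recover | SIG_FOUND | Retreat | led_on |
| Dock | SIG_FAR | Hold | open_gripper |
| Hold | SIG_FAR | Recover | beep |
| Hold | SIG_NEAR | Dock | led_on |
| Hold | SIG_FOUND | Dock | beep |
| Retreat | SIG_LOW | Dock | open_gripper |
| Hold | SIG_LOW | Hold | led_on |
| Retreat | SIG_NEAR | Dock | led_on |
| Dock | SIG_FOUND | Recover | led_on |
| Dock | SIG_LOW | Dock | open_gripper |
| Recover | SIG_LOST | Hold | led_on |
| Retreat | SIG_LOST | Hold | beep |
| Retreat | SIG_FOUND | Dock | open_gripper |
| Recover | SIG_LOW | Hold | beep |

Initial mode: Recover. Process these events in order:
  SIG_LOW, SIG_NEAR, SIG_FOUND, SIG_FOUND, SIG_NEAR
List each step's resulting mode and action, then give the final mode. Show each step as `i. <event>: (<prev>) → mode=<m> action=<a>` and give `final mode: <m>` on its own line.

final mode: Dock

1. SIG_LOW: (Recover) → mode=Hold action=beep
2. SIG_NEAR: (Hold) → mode=Dock action=led_on
3. SIG_FOUND: (Dock) → mode=Recover action=led_on
4. SIG_FOUND: (Recover) → mode=Retreat action=led_on
5. SIG_NEAR: (Retreat) → mode=Dock action=led_on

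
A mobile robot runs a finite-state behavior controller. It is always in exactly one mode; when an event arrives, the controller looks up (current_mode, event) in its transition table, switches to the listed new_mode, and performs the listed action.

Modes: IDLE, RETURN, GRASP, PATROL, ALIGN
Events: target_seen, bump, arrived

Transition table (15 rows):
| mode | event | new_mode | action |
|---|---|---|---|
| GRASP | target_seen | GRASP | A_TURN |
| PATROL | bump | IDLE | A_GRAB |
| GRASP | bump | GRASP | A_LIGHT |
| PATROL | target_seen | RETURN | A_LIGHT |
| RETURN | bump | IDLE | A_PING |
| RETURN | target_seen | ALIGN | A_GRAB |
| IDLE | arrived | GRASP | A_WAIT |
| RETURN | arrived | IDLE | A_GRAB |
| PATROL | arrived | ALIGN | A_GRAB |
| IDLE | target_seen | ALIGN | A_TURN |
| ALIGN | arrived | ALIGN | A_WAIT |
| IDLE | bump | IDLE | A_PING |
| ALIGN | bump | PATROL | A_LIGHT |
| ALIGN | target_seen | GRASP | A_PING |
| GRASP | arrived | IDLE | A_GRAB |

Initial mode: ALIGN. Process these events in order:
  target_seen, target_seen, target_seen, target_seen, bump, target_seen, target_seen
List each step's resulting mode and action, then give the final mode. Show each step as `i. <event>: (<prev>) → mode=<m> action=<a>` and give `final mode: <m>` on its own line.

1. target_seen: (ALIGN) → mode=GRASP action=A_PING
2. target_seen: (GRASP) → mode=GRASP action=A_TURN
3. target_seen: (GRASP) → mode=GRASP action=A_TURN
4. target_seen: (GRASP) → mode=GRASP action=A_TURN
5. bump: (GRASP) → mode=GRASP action=A_LIGHT
6. target_seen: (GRASP) → mode=GRASP action=A_TURN
7. target_seen: (GRASP) → mode=GRASP action=A_TURN

final mode: GRASP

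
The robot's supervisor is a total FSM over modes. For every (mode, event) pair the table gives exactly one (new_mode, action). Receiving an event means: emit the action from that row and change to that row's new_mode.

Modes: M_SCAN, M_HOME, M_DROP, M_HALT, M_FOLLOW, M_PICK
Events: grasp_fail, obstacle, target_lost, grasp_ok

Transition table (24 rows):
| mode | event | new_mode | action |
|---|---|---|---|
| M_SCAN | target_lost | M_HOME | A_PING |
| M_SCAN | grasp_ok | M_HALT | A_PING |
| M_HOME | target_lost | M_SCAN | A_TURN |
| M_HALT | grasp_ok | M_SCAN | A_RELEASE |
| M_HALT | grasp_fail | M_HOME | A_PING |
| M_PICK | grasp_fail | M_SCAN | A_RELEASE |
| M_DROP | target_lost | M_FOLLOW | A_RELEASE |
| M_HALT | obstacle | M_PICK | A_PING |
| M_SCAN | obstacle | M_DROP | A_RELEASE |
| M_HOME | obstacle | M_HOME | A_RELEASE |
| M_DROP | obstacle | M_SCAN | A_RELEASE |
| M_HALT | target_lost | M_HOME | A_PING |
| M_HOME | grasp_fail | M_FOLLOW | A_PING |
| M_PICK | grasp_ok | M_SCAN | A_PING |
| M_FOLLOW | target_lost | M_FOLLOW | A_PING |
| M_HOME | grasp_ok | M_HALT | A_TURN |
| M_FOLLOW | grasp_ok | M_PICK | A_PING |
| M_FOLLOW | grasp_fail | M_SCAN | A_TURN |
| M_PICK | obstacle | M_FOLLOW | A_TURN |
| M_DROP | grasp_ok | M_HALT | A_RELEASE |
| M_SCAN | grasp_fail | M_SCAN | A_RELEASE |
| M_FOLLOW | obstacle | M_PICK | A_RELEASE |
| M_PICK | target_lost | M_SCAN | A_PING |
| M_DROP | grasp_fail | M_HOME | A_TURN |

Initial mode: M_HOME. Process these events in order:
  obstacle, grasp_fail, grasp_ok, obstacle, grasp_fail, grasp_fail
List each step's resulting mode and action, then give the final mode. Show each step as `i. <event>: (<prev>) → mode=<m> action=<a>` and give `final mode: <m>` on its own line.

final mode: M_SCAN

1. obstacle: (M_HOME) → mode=M_HOME action=A_RELEASE
2. grasp_fail: (M_HOME) → mode=M_FOLLOW action=A_PING
3. grasp_ok: (M_FOLLOW) → mode=M_PICK action=A_PING
4. obstacle: (M_PICK) → mode=M_FOLLOW action=A_TURN
5. grasp_fail: (M_FOLLOW) → mode=M_SCAN action=A_TURN
6. grasp_fail: (M_SCAN) → mode=M_SCAN action=A_RELEASE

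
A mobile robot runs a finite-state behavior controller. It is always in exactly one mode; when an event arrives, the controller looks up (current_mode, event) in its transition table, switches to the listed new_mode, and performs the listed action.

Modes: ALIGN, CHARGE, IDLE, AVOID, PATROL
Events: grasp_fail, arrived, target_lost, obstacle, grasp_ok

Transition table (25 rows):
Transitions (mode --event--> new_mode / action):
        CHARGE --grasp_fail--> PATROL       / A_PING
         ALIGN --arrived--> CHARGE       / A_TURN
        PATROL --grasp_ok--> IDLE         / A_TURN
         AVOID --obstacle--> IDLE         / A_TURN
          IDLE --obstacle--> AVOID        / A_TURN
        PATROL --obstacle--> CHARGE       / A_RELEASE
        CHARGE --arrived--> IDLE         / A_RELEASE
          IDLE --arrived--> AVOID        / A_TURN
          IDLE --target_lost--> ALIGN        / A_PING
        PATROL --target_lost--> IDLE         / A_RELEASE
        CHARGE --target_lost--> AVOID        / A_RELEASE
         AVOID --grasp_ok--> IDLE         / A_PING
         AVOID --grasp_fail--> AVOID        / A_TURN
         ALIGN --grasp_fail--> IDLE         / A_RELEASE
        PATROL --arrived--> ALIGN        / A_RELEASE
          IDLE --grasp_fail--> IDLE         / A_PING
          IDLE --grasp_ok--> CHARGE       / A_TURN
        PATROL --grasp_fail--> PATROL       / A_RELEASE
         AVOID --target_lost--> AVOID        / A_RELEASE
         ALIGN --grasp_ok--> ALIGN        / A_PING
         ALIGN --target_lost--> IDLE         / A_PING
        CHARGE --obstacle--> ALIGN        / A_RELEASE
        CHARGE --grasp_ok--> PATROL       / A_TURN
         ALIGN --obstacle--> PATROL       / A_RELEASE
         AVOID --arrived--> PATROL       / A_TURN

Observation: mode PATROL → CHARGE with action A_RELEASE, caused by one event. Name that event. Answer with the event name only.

obstacle

try grasp_fail: (PATROL, grasp_fail) → (PATROL, A_RELEASE)
try arrived: (PATROL, arrived) → (ALIGN, A_RELEASE)
try target_lost: (PATROL, target_lost) → (IDLE, A_RELEASE)
try obstacle: (PATROL, obstacle) → (CHARGE, A_RELEASE)  ← matches
try grasp_ok: (PATROL, grasp_ok) → (IDLE, A_TURN)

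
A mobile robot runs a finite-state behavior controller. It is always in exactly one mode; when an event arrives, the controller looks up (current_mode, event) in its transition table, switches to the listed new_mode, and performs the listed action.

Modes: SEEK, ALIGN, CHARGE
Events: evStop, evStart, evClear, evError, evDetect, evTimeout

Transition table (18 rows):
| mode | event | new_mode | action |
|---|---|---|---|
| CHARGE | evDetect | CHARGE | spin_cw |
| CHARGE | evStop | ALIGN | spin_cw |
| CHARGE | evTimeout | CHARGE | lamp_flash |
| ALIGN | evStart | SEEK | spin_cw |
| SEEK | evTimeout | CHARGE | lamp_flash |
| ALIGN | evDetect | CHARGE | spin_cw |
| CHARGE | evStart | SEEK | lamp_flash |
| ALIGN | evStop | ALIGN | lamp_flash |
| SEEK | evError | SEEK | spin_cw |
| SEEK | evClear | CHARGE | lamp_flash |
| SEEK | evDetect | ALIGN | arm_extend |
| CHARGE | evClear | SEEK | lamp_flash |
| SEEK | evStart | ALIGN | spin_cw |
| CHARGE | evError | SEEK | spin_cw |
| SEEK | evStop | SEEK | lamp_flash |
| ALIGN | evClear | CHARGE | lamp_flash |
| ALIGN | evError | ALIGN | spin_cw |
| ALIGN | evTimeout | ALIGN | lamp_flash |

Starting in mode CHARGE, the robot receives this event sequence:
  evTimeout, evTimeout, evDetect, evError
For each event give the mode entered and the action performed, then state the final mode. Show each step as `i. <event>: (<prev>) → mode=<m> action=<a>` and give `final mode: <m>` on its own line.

final mode: SEEK

1. evTimeout: (CHARGE) → mode=CHARGE action=lamp_flash
2. evTimeout: (CHARGE) → mode=CHARGE action=lamp_flash
3. evDetect: (CHARGE) → mode=CHARGE action=spin_cw
4. evError: (CHARGE) → mode=SEEK action=spin_cw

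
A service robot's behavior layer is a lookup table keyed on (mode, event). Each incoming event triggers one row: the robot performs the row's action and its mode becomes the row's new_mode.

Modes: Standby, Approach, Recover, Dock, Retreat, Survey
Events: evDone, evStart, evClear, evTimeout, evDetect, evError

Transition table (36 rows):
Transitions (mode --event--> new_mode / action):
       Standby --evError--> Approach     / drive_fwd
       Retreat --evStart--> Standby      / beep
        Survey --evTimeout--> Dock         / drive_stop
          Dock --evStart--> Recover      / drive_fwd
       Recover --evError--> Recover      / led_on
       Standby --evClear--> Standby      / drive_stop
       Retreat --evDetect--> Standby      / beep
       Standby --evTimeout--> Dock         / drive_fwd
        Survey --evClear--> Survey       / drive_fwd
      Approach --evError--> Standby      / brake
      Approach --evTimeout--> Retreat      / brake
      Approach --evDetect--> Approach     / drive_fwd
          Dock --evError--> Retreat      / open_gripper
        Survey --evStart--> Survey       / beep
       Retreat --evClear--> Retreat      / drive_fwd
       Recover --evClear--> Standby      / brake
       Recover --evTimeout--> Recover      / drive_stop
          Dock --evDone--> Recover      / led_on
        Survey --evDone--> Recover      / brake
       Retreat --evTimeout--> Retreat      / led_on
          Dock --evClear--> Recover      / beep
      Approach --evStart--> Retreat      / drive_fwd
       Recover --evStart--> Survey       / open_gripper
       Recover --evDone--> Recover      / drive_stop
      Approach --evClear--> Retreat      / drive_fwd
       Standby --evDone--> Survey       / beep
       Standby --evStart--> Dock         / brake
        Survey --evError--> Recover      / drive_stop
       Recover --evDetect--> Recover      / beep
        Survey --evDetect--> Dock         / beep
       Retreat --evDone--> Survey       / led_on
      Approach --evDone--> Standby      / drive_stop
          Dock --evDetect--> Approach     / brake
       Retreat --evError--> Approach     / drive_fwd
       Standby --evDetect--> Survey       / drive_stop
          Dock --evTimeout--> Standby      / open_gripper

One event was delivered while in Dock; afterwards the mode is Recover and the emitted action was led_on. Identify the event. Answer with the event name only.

try evDone: (Dock, evDone) → (Recover, led_on)  ← matches
try evStart: (Dock, evStart) → (Recover, drive_fwd)
try evClear: (Dock, evClear) → (Recover, beep)
try evTimeout: (Dock, evTimeout) → (Standby, open_gripper)
try evDetect: (Dock, evDetect) → (Approach, brake)
try evError: (Dock, evError) → (Retreat, open_gripper)

evDone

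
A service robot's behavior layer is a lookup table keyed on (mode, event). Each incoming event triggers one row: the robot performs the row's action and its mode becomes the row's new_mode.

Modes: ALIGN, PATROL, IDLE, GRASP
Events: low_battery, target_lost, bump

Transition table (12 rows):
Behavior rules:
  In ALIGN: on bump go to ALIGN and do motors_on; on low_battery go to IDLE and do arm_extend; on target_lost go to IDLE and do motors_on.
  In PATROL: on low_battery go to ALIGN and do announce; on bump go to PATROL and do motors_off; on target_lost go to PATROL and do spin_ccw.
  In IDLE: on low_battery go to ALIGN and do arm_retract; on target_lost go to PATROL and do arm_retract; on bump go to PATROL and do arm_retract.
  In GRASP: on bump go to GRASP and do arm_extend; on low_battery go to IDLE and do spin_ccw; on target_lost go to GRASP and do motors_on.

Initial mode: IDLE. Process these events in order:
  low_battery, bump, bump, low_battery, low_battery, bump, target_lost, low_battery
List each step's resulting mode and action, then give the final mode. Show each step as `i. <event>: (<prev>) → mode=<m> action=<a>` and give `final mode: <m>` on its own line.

final mode: ALIGN

1. low_battery: (IDLE) → mode=ALIGN action=arm_retract
2. bump: (ALIGN) → mode=ALIGN action=motors_on
3. bump: (ALIGN) → mode=ALIGN action=motors_on
4. low_battery: (ALIGN) → mode=IDLE action=arm_extend
5. low_battery: (IDLE) → mode=ALIGN action=arm_retract
6. bump: (ALIGN) → mode=ALIGN action=motors_on
7. target_lost: (ALIGN) → mode=IDLE action=motors_on
8. low_battery: (IDLE) → mode=ALIGN action=arm_retract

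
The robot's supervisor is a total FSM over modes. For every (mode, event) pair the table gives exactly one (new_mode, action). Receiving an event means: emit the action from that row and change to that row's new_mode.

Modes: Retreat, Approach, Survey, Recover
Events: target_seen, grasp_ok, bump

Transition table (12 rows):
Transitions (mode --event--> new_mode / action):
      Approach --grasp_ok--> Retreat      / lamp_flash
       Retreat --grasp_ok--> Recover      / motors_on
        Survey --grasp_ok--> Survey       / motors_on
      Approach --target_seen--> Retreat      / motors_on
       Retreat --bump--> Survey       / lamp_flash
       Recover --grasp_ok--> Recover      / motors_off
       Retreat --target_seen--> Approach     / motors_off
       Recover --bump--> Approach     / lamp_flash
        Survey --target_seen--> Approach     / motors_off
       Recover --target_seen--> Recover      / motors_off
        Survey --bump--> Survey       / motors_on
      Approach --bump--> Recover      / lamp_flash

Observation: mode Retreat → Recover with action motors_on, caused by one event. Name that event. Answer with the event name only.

grasp_ok

try target_seen: (Retreat, target_seen) → (Approach, motors_off)
try grasp_ok: (Retreat, grasp_ok) → (Recover, motors_on)  ← matches
try bump: (Retreat, bump) → (Survey, lamp_flash)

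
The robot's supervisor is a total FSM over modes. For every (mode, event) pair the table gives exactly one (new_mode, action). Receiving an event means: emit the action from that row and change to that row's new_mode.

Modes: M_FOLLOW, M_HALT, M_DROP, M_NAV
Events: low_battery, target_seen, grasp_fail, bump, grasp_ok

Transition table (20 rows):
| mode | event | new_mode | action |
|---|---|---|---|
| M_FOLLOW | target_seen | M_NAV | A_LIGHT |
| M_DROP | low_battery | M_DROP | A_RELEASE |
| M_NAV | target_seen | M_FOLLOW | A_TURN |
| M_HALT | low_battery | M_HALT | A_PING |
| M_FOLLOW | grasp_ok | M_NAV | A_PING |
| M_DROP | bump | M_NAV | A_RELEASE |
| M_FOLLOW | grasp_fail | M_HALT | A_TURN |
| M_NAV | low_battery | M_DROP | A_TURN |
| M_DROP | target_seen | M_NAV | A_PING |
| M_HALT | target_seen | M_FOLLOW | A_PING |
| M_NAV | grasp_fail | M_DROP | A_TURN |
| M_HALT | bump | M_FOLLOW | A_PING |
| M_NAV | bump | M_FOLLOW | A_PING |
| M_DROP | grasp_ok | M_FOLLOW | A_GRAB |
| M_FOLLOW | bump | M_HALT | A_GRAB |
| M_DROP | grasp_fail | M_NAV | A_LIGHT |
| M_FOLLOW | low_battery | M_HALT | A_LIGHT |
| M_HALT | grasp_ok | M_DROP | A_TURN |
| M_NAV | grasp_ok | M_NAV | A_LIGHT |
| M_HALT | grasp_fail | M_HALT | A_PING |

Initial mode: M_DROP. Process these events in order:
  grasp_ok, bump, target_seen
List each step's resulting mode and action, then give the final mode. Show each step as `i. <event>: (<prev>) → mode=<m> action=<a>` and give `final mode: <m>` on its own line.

1. grasp_ok: (M_DROP) → mode=M_FOLLOW action=A_GRAB
2. bump: (M_FOLLOW) → mode=M_HALT action=A_GRAB
3. target_seen: (M_HALT) → mode=M_FOLLOW action=A_PING

final mode: M_FOLLOW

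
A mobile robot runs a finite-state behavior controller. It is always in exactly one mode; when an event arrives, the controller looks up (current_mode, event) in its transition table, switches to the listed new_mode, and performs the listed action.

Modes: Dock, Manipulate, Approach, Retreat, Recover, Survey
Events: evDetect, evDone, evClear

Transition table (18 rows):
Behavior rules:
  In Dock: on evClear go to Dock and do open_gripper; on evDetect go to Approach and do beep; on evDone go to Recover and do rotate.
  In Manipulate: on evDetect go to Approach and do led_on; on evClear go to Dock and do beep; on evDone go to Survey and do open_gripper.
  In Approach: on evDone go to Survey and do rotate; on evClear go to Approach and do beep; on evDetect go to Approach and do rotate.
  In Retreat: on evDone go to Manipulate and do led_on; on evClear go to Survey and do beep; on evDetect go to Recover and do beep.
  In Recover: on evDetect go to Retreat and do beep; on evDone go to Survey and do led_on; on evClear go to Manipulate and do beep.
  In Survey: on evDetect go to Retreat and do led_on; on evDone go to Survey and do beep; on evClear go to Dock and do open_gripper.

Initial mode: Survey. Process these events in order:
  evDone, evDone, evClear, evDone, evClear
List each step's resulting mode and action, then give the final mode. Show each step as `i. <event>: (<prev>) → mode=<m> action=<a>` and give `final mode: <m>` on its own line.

1. evDone: (Survey) → mode=Survey action=beep
2. evDone: (Survey) → mode=Survey action=beep
3. evClear: (Survey) → mode=Dock action=open_gripper
4. evDone: (Dock) → mode=Recover action=rotate
5. evClear: (Recover) → mode=Manipulate action=beep

final mode: Manipulate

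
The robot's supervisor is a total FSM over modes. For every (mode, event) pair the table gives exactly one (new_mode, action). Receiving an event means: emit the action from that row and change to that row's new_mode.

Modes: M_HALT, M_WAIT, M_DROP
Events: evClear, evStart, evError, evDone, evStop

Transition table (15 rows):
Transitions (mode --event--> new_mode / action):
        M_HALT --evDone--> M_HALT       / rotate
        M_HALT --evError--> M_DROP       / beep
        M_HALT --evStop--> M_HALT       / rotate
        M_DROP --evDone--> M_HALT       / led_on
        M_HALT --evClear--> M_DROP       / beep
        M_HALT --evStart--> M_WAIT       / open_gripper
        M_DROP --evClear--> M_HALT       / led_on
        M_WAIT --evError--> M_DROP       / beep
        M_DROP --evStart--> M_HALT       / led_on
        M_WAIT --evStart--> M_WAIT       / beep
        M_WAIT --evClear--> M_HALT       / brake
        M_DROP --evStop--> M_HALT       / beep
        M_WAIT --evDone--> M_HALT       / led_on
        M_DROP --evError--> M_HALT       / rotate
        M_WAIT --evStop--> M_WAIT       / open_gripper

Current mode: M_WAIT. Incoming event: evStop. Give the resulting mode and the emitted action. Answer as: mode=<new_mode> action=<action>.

mode=M_WAIT action=open_gripper

current mode = M_WAIT; filter table to that mode:
  (M_WAIT, evError) → (M_DROP, beep)
  (M_WAIT, evStart) → (M_WAIT, beep)
  (M_WAIT, evClear) → (M_HALT, brake)
  (M_WAIT, evDone) → (M_HALT, led_on)
  (M_WAIT, evStop) → (M_WAIT, open_gripper)  ← event matches
event = evStop selects (M_WAIT, open_gripper)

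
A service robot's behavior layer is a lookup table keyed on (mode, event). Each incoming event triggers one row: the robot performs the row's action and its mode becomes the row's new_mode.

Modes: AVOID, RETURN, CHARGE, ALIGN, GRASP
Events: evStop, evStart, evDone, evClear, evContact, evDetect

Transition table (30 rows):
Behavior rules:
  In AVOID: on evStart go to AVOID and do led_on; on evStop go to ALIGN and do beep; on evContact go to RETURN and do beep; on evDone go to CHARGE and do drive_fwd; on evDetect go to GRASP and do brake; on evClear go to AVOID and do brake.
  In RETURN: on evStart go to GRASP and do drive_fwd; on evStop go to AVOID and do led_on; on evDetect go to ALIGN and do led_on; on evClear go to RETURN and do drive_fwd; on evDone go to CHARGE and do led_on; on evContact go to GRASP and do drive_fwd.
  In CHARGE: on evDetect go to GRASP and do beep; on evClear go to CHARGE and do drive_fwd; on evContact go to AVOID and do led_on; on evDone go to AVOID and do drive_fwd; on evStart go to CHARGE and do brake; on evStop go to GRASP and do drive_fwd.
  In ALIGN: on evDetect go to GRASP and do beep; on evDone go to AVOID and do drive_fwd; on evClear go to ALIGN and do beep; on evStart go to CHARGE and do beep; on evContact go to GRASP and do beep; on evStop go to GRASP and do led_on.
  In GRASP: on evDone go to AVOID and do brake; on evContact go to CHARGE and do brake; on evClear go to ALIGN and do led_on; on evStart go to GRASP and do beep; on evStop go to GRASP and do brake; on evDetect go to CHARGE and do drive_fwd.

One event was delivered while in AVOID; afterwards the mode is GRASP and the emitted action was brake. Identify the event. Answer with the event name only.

try evStop: (AVOID, evStop) → (ALIGN, beep)
try evStart: (AVOID, evStart) → (AVOID, led_on)
try evDone: (AVOID, evDone) → (CHARGE, drive_fwd)
try evClear: (AVOID, evClear) → (AVOID, brake)
try evContact: (AVOID, evContact) → (RETURN, beep)
try evDetect: (AVOID, evDetect) → (GRASP, brake)  ← matches

evDetect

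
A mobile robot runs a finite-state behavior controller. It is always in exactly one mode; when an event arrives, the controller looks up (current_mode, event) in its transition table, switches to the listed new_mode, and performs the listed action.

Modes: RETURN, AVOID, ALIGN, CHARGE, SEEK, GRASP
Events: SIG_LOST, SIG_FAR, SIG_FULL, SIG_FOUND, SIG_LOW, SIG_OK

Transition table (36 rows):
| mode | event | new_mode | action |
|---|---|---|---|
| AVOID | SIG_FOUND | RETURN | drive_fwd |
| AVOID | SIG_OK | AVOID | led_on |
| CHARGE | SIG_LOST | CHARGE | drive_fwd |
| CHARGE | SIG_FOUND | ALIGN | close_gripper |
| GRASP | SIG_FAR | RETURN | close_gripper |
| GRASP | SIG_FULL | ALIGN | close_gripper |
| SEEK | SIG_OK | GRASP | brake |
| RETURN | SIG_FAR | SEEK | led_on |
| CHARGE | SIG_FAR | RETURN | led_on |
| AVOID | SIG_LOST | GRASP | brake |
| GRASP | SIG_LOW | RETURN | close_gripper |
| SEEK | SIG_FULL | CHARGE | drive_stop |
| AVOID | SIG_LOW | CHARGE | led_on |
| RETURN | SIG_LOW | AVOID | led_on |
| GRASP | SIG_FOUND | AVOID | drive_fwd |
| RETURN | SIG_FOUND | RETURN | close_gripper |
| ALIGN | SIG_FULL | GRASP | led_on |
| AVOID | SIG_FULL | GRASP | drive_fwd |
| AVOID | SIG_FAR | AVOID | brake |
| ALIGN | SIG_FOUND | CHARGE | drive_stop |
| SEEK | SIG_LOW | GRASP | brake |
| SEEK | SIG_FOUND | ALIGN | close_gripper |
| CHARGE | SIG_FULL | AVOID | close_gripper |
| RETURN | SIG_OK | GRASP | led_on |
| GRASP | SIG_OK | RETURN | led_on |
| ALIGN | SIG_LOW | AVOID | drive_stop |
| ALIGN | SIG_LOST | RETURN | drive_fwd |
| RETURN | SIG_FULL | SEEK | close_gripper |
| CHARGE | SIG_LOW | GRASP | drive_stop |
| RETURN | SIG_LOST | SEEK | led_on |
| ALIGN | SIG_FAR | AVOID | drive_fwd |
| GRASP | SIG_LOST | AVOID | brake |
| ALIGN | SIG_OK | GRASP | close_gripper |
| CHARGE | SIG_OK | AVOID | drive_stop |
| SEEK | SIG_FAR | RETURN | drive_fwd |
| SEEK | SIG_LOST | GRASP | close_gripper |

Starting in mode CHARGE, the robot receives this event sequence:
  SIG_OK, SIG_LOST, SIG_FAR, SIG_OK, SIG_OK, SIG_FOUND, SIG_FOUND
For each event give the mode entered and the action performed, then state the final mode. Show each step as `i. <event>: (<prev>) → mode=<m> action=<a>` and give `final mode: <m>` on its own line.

final mode: RETURN

1. SIG_OK: (CHARGE) → mode=AVOID action=drive_stop
2. SIG_LOST: (AVOID) → mode=GRASP action=brake
3. SIG_FAR: (GRASP) → mode=RETURN action=close_gripper
4. SIG_OK: (RETURN) → mode=GRASP action=led_on
5. SIG_OK: (GRASP) → mode=RETURN action=led_on
6. SIG_FOUND: (RETURN) → mode=RETURN action=close_gripper
7. SIG_FOUND: (RETURN) → mode=RETURN action=close_gripper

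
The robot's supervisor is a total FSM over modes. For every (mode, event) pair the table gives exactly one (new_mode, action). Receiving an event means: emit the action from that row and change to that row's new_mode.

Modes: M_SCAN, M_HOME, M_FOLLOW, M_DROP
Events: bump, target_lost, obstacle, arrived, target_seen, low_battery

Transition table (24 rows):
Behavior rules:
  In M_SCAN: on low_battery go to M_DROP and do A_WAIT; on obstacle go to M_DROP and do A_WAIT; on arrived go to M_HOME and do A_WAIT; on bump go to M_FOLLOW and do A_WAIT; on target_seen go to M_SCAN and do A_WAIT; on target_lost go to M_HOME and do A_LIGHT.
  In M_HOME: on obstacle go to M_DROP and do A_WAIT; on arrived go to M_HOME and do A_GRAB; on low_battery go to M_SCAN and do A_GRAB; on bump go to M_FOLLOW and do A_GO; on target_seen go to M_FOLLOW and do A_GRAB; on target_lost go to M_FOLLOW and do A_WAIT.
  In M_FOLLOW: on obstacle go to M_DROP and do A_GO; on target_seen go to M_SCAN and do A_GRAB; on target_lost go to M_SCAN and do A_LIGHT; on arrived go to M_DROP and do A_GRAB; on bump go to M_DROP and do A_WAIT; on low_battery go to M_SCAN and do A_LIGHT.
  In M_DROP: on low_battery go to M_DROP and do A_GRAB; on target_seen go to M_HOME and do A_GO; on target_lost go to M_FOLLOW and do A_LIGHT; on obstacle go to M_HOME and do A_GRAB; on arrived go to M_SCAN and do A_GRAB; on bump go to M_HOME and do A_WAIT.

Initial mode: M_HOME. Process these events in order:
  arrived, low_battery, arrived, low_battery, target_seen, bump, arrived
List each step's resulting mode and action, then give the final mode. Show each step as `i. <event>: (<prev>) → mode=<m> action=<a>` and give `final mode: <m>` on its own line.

1. arrived: (M_HOME) → mode=M_HOME action=A_GRAB
2. low_battery: (M_HOME) → mode=M_SCAN action=A_GRAB
3. arrived: (M_SCAN) → mode=M_HOME action=A_WAIT
4. low_battery: (M_HOME) → mode=M_SCAN action=A_GRAB
5. target_seen: (M_SCAN) → mode=M_SCAN action=A_WAIT
6. bump: (M_SCAN) → mode=M_FOLLOW action=A_WAIT
7. arrived: (M_FOLLOW) → mode=M_DROP action=A_GRAB

final mode: M_DROP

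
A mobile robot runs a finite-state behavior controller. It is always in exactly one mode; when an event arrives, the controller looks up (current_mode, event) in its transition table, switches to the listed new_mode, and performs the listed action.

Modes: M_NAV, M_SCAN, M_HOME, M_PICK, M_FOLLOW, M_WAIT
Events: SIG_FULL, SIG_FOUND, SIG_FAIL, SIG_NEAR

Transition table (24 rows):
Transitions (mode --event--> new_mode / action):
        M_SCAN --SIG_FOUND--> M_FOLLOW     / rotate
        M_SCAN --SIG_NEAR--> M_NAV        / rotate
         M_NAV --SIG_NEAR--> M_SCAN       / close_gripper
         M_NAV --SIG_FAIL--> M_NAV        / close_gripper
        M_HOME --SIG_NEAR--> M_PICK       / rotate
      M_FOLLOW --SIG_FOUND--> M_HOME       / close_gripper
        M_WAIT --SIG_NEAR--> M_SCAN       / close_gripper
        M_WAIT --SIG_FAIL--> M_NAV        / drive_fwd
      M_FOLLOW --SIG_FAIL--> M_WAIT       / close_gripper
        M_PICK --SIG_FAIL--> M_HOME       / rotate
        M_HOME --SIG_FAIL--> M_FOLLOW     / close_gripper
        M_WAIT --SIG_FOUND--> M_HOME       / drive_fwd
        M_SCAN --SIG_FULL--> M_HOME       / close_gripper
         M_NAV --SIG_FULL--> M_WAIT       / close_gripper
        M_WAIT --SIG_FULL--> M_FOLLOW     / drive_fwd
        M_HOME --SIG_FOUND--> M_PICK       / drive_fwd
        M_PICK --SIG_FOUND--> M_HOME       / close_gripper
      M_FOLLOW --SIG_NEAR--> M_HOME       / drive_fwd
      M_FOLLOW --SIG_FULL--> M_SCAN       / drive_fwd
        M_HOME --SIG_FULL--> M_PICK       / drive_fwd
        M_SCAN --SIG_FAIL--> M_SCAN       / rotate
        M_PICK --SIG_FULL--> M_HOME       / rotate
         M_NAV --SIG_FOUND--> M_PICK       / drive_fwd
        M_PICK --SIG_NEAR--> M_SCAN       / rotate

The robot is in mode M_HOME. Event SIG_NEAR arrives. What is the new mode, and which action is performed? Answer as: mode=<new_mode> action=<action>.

current mode = M_HOME; filter table to that mode:
  (M_HOME, SIG_NEAR) → (M_PICK, rotate)  ← event matches
  (M_HOME, SIG_FAIL) → (M_FOLLOW, close_gripper)
  (M_HOME, SIG_FOUND) → (M_PICK, drive_fwd)
  (M_HOME, SIG_FULL) → (M_PICK, drive_fwd)
event = SIG_NEAR selects (M_PICK, rotate)

mode=M_PICK action=rotate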